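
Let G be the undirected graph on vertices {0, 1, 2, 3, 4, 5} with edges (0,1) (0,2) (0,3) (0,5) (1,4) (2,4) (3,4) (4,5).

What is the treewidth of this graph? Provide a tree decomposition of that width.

Treewidth 2.
Bags: B1 = {0, 4, 5}  B2 = {0, 3, 4}  B3 = {0, 1, 4}  B4 = {0, 2, 4}
Tree: B1–B2, B2–B3, B3–B4

Every bag has size at most 3, so the width is 3 − 1 = 2 and tw(G) ≤ 2. The edges 5–4–3–0–5 form a cycle, so G is not a tree and its treewidth is at least 2. Hence tw(G) = 2 exactly.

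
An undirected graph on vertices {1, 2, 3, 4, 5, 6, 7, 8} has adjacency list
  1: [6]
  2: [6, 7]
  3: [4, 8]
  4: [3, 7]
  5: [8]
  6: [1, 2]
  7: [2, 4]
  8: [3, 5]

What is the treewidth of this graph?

1

A width-1 tree decomposition is:
Bags: B1 = {1, 6}  B2 = {2, 6}  B3 = {2, 7}  B4 = {4, 7}  B5 = {3, 4}  B6 = {3, 8}  B7 = {5, 8}
Tree: B1–B2, B2–B3, B3–B4, B4–B5, B5–B6, B6–B7
The largest bag has 2 vertices, giving width 1; this decomposition certifies tw(G) ≤ 1. Any graph with an edge has treewidth ≥ 1, and G has the edge 1–6. Combining the bounds, tw(G) = 1.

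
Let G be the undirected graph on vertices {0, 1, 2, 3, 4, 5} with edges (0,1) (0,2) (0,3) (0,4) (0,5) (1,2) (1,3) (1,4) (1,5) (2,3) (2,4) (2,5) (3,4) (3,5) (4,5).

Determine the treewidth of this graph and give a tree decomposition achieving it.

Treewidth 5.
One optimal decomposition is:
Bags: B1 = {0, 1, 2, 3, 4, 5}
Tree: (single bag)

With just one bag of size 6, the width is 6 − 1 = 5, so tw(G) ≤ 5. Conversely, {0, 1, 2, 3, 4, 5} is a clique of size 6, and the vertices of any clique must share a bag in every tree decomposition; so some bag has ≥ 6 vertices and tw(G) ≥ 5. Hence tw(G) = 5 exactly.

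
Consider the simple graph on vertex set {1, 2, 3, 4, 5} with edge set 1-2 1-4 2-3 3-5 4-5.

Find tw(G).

2

A width-2 tree decomposition is:
Bags: B1 = {1, 2, 4}  B2 = {2, 3, 4}  B3 = {3, 4, 5}
Tree: B1–B2, B2–B3
Every bag has size at most 3, so the width is 3 − 1 = 2 and tw(G) ≤ 2. For the lower bound, G contains the cycle 4–1–2–3–5–4, so G is not a forest; only forests have treewidth ≤ 1, hence tw(G) ≥ 2. Combining the bounds, tw(G) = 2.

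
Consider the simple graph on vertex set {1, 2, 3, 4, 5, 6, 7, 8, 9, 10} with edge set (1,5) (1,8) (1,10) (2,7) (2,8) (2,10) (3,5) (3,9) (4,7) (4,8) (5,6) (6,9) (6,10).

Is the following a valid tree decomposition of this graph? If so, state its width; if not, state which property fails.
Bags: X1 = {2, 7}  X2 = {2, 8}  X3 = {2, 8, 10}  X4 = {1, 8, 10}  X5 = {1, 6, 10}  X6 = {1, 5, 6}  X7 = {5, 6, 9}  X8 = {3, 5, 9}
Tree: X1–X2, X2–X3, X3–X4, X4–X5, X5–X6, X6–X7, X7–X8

A tree decomposition must satisfy three properties: every vertex lies in some bag; for every edge, both endpoints lie together in some bag; and for every vertex, the bags containing it form a connected subtree. Here vertex 4 appears in no bag, so the decomposition is invalid.

No — vertex 4 appears in no bag.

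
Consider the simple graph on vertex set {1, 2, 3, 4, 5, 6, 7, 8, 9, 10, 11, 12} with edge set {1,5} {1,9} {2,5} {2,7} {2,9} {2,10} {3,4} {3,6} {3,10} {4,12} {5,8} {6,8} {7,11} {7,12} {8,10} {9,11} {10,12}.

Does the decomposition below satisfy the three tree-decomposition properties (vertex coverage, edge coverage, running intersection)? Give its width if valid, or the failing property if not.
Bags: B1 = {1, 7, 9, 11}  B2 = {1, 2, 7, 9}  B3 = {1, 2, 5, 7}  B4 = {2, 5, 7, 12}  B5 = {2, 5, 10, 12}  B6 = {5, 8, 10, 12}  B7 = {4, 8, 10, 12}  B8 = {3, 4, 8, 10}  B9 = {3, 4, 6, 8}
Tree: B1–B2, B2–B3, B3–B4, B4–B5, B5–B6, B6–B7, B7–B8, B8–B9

Yes; width 3.

Checking the three conditions: (i) the bags cover all of {1, 2, 3, 4, 5, 6, 7, 8, 9, 10, 11, 12}; (ii) for each edge, some bag contains both endpoints; (iii) the bags containing any fixed vertex form a subtree. All hold, so the decomposition is valid with width 4 − 1 = 3.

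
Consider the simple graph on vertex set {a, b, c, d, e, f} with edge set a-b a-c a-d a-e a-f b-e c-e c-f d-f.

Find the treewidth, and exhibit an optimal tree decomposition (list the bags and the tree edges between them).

Treewidth 2.
One such decomposition:
Bags: B1 = {a, b, e}  B2 = {a, c, e}  B3 = {a, c, f}  B4 = {a, d, f}
Tree: B1–B2, B2–B3, B3–B4

Each bag holds 3 vertices, so the decomposition has width 2, which upper-bounds the treewidth. For the lower bound, the 3 vertices {a, c, e} are pairwise adjacent, and any tree decomposition puts a clique entirely inside one bag — forcing width ≥ 2. Hence tw(G) = 2 exactly.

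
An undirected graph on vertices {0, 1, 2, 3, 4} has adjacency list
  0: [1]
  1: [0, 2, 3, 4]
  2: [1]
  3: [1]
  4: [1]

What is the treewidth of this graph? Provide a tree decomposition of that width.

Treewidth 1.
One optimal decomposition is:
Bags: B1 = {1, 4}  B2 = {0, 1}  B3 = {1, 3}  B4 = {1, 2}
Tree: B1–B2, B2–B3, B3–B4

Every bag has size at most 2, so the width is 2 − 1 = 1 and tw(G) ≤ 1. Since G has at least one edge (e.g. 1–4), it is not an edgeless graph, so tw(G) ≥ 1. Therefore the treewidth is 1.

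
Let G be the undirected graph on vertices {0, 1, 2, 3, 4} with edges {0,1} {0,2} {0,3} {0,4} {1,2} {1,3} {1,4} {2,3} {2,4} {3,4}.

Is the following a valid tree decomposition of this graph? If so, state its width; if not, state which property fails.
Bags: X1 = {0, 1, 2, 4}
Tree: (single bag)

A tree decomposition must satisfy three properties: every vertex lies in some bag; for every edge, both endpoints lie together in some bag; and for every vertex, the bags containing it form a connected subtree. Here vertex 3 appears in no bag, so the decomposition is invalid.

No — vertex 3 appears in no bag.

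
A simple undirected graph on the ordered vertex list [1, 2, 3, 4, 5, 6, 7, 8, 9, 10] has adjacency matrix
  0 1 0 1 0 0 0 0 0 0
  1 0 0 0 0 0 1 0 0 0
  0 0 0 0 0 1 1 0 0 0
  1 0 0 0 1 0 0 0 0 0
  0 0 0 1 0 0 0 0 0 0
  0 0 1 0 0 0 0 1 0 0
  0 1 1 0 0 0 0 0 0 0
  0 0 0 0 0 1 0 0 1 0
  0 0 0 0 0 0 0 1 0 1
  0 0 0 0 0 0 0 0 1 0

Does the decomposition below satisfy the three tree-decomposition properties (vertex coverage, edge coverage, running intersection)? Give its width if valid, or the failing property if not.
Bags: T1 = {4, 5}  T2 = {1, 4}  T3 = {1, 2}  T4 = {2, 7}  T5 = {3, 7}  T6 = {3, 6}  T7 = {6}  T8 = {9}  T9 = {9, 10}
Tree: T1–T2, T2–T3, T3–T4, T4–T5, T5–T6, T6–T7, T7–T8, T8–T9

A tree decomposition must satisfy three properties: every vertex lies in some bag; for every edge, both endpoints lie together in some bag; and for every vertex, the bags containing it form a connected subtree. Here vertex 8 appears in no bag, so the decomposition is invalid.

No — vertex 8 appears in no bag.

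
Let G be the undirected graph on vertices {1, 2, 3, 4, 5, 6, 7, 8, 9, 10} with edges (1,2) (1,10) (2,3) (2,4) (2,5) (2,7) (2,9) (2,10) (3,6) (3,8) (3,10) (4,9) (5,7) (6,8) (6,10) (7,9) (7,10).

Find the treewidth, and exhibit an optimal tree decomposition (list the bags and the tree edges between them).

Each bag holds 3 vertices, so the decomposition has width 2, which upper-bounds the treewidth. For the lower bound, the 3 vertices {3, 6, 8} are pairwise adjacent, and any tree decomposition puts a clique entirely inside one bag — forcing width ≥ 2. Therefore the treewidth is 2.

Treewidth 2.
One such decomposition:
Bags: B1 = {2, 3, 10}  B2 = {2, 7, 10}  B3 = {2, 7, 9}  B4 = {3, 6, 10}  B5 = {1, 2, 10}  B6 = {2, 4, 9}  B7 = {2, 5, 7}  B8 = {3, 6, 8}
Tree: B1–B2, B2–B3, B1–B4, B2–B5, B3–B6, B3–B7, B4–B8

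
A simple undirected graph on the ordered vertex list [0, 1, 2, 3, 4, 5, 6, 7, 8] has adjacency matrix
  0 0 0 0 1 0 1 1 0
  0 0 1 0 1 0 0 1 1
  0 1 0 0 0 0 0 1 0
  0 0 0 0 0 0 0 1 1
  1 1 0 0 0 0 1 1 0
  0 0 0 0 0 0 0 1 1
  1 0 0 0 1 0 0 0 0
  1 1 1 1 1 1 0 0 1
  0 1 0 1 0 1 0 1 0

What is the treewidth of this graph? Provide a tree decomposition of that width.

Treewidth 2.
One such decomposition:
Bags: B1 = {0, 4, 7}  B2 = {1, 4, 7}  B3 = {1, 7, 8}  B4 = {5, 7, 8}  B5 = {1, 2, 7}  B6 = {0, 4, 6}  B7 = {3, 7, 8}
Tree: B1–B2, B2–B3, B3–B4, B2–B5, B1–B6, B4–B7

Each bag holds 3 vertices, so the decomposition has width 2, which upper-bounds the treewidth. On the other hand G contains the 3-clique {0, 4, 6}. A clique must lie in a single bag of any decomposition, so no decomposition can have width below 2. Combining the bounds, tw(G) = 2.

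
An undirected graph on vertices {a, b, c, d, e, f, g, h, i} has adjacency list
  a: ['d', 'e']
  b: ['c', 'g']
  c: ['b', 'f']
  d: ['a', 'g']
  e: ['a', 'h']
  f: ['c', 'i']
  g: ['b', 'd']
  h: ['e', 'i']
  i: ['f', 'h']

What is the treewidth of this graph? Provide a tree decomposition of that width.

Treewidth 2.
One optimal decomposition is:
Bags: B1 = {b, d, g}  B2 = {b, c, d}  B3 = {c, d, f}  B4 = {d, f, i}  B5 = {d, h, i}  B6 = {d, e, h}  B7 = {a, d, e}
Tree: B1–B2, B2–B3, B3–B4, B4–B5, B5–B6, B6–B7

Each bag holds 3 vertices, so the decomposition has width 2, which upper-bounds the treewidth. For the lower bound, G contains the cycle d–g–b–c–f–i–h–e–a–d, so G is not a forest; only forests have treewidth ≤ 1, hence tw(G) ≥ 2. Hence tw(G) = 2 exactly.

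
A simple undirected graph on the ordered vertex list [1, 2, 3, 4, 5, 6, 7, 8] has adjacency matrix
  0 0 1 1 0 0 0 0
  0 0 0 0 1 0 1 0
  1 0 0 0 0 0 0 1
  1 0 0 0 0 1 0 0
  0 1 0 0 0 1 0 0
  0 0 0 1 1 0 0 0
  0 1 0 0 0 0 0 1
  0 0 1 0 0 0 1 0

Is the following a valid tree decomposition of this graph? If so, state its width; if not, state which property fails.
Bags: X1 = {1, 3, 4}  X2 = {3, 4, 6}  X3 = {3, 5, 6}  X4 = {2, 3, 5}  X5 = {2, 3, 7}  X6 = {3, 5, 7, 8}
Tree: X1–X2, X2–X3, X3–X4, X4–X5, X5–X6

A tree decomposition must satisfy three properties: every vertex lies in some bag; for every edge, both endpoints lie together in some bag; and for every vertex, the bags containing it form a connected subtree. Here bags containing vertex 5 are not connected in the tree, so the decomposition is invalid.

No — bags containing vertex 5 are not connected in the tree.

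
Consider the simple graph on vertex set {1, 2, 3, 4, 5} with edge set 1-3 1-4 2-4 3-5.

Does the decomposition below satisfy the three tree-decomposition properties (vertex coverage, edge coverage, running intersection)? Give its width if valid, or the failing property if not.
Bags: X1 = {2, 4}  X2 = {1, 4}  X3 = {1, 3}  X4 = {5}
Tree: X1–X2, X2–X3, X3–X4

A tree decomposition must satisfy three properties: every vertex lies in some bag; for every edge, both endpoints lie together in some bag; and for every vertex, the bags containing it form a connected subtree. Here edge (3,5) lies in no bag, so the decomposition is invalid.

No — edge (3,5) lies in no bag.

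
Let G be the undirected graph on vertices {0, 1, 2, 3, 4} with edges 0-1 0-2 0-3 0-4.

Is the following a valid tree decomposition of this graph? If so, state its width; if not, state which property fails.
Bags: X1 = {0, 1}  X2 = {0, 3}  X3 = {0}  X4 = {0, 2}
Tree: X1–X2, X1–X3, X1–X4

A tree decomposition must satisfy three properties: every vertex lies in some bag; for every edge, both endpoints lie together in some bag; and for every vertex, the bags containing it form a connected subtree. Here vertex 4 appears in no bag, so the decomposition is invalid.

No — vertex 4 appears in no bag.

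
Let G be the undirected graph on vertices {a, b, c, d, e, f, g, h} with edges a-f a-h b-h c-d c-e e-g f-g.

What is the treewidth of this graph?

1

A width-1 tree decomposition is:
Bags: B1 = {c, d}  B2 = {c, e}  B3 = {e, g}  B4 = {f, g}  B5 = {a, f}  B6 = {a, h}  B7 = {b, h}
Tree: B1–B2, B2–B3, B3–B4, B4–B5, B5–B6, B6–B7
Each bag holds 2 vertices, so the decomposition has width 1, which upper-bounds the treewidth. G has an edge, so its treewidth is at least 1. Combining the bounds, tw(G) = 1.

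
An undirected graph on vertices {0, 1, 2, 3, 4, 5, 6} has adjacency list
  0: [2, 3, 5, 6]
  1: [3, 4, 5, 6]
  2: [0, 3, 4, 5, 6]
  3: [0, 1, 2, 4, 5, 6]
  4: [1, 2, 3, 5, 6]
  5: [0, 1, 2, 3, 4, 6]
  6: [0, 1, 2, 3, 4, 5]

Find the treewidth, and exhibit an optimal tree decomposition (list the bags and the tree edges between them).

The largest bag has 5 vertices, giving width 4; this decomposition certifies tw(G) ≤ 4. Conversely, {1, 3, 4, 5, 6} is a clique of size 5, and the vertices of any clique must share a bag in every tree decomposition; so some bag has ≥ 5 vertices and tw(G) ≥ 4. Therefore the treewidth is 4.

Treewidth 4.
One such decomposition:
Bags: B1 = {2, 3, 4, 5, 6}  B2 = {1, 3, 4, 5, 6}  B3 = {0, 2, 3, 5, 6}
Tree: B1–B2, B1–B3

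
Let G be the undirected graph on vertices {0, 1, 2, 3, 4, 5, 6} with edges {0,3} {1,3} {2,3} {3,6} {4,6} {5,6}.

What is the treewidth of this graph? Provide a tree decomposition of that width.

The largest bag has 2 vertices, giving width 1; this decomposition certifies tw(G) ≤ 1. Any graph with an edge has treewidth ≥ 1, and G has the edge 2–3. Combining the bounds, tw(G) = 1.

Treewidth 1.
Bags: B1 = {2, 3}  B2 = {0, 3}  B3 = {3, 6}  B4 = {5, 6}  B5 = {4, 6}  B6 = {1, 3}
Tree: B1–B2, B2–B3, B3–B4, B3–B5, B2–B6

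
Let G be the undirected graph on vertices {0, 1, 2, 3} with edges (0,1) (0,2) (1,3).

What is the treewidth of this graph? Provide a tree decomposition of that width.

Every bag has size at most 2, so the width is 2 − 1 = 1 and tw(G) ≤ 1. Since G has at least one edge (e.g. 2–0), it is not an edgeless graph, so tw(G) ≥ 1. Hence tw(G) = 1 exactly.

Treewidth 1.
Bags: B1 = {0, 2}  B2 = {0, 1}  B3 = {1, 3}
Tree: B1–B2, B2–B3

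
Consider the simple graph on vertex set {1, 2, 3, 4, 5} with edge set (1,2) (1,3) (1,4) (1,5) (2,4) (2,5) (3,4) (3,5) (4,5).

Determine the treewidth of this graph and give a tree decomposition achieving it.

The largest bag has 4 vertices, giving width 3; this decomposition certifies tw(G) ≤ 3. On the other hand G contains the 4-clique {1, 2, 4, 5}. A clique must lie in a single bag of any decomposition, so no decomposition can have width below 3. Combining the bounds, tw(G) = 3.

Treewidth 3.
Bags: B1 = {1, 3, 4, 5}  B2 = {1, 2, 4, 5}
Tree: B1–B2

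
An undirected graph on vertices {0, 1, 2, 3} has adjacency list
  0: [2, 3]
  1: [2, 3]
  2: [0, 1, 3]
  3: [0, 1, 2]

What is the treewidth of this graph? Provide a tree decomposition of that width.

Treewidth 2.
One such decomposition:
Bags: B1 = {0, 2, 3}  B2 = {1, 2, 3}
Tree: B1–B2

The largest bag has 3 vertices, giving width 2; this decomposition certifies tw(G) ≤ 2. For the lower bound, the 3 vertices {0, 2, 3} are pairwise adjacent, and any tree decomposition puts a clique entirely inside one bag — forcing width ≥ 2. Hence tw(G) = 2 exactly.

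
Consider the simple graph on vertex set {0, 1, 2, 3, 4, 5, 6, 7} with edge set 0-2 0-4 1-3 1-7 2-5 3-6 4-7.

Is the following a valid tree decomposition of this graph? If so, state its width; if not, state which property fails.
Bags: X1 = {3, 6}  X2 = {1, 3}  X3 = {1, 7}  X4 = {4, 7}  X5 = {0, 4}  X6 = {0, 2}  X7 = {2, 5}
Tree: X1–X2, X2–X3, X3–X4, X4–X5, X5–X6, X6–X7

Yes; width 1.

Every vertex of G appears in some bag (union = {0, 1, 2, 3, 4, 5, 6, 7}); every edge is covered by a bag; and for each vertex v the set of bags containing v is connected in the bag tree. The decomposition is therefore valid. The largest bag has 2 vertices, so the width is 1.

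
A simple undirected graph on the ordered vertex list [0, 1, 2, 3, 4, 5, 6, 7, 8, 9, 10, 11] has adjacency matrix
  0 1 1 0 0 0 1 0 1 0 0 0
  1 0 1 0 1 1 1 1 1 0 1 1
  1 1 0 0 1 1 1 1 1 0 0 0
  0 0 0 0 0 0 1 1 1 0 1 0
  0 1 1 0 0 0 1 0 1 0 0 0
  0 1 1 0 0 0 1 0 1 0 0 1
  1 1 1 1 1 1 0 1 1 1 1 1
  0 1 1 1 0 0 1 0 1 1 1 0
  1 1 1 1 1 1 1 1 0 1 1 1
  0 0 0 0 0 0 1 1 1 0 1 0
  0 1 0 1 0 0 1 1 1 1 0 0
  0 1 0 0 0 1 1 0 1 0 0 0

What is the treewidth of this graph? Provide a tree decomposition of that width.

Each bag holds 5 vertices, so the decomposition has width 4, which upper-bounds the treewidth. On the other hand G contains the 5-clique {1, 5, 6, 8, 11}. A clique must lie in a single bag of any decomposition, so no decomposition can have width below 4. Therefore the treewidth is 4.

Treewidth 4.
Bags: B1 = {1, 2, 6, 7, 8}  B2 = {1, 6, 7, 8, 10}  B3 = {0, 1, 2, 6, 8}  B4 = {1, 2, 5, 6, 8}  B5 = {1, 2, 4, 6, 8}  B6 = {1, 5, 6, 8, 11}  B7 = {3, 6, 7, 8, 10}  B8 = {6, 7, 8, 9, 10}
Tree: B1–B2, B1–B3, B3–B4, B1–B5, B4–B6, B2–B7, B7–B8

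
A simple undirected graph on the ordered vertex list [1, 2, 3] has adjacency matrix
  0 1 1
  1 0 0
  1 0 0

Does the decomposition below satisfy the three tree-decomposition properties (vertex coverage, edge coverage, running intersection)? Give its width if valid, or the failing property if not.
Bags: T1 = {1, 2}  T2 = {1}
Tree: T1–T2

A tree decomposition must satisfy three properties: every vertex lies in some bag; for every edge, both endpoints lie together in some bag; and for every vertex, the bags containing it form a connected subtree. Here vertex 3 appears in no bag, so the decomposition is invalid.

No — vertex 3 appears in no bag.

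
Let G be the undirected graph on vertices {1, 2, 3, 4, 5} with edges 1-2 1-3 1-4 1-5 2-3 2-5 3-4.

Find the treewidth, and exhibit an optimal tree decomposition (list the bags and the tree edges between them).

Treewidth 2.
One optimal decomposition is:
Bags: B1 = {1, 2, 5}  B2 = {1, 2, 3}  B3 = {1, 3, 4}
Tree: B1–B2, B2–B3

Each bag holds 3 vertices, so the decomposition has width 2, which upper-bounds the treewidth. For the lower bound, the 3 vertices {1, 2, 3} are pairwise adjacent, and any tree decomposition puts a clique entirely inside one bag — forcing width ≥ 2. Therefore the treewidth is 2.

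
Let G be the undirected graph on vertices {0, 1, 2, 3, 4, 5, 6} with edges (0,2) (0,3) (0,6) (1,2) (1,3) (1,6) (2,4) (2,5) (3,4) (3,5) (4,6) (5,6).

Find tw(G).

A width-3 tree decomposition is:
Bags: B1 = {1, 2, 3, 6}  B2 = {2, 3, 5, 6}  B3 = {2, 3, 4, 6}  B4 = {0, 2, 3, 6}
Tree: B1–B2, B2–B3, B3–B4
Every bag has size at most 4, so the width is 4 − 1 = 3 and tw(G) ≤ 3. For the lower bound: the 4 vertex sets {1,3}, {5,6}, {2}, {4} are disjoint, each induces a connected subgraph, and every pair is joined by at least one edge of G. Contracting each set to a single vertex therefore yields K_{4} as a minor, and since treewidth is minor-monotone, tw(G) ≥ tw(K_{4}) = 3. Combining the bounds, tw(G) = 3.

3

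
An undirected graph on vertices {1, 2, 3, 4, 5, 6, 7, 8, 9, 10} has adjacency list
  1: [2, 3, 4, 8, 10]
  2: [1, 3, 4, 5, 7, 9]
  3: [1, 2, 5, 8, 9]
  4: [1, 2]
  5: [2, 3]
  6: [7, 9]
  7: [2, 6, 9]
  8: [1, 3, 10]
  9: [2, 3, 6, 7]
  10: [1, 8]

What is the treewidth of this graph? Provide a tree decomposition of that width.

Treewidth 2.
Bags: B1 = {1, 3, 8}  B2 = {1, 2, 3}  B3 = {1, 2, 4}  B4 = {1, 8, 10}  B5 = {2, 3, 5}  B6 = {2, 3, 9}  B7 = {2, 7, 9}  B8 = {6, 7, 9}
Tree: B1–B2, B2–B3, B1–B4, B2–B5, B5–B6, B6–B7, B7–B8

Every bag has size at most 3, so the width is 3 − 1 = 2 and tw(G) ≤ 2. Conversely, {1, 8, 10} is a clique of size 3, and the vertices of any clique must share a bag in every tree decomposition; so some bag has ≥ 3 vertices and tw(G) ≥ 2. The upper and lower bounds meet at 2, so that is the treewidth.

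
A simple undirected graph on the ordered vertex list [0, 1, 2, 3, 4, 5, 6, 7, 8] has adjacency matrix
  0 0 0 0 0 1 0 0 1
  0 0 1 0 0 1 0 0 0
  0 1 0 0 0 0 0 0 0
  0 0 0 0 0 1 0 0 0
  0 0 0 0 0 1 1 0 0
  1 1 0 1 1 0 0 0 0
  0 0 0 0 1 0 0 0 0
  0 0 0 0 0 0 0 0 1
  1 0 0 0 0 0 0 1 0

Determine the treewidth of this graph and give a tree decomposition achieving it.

Treewidth 1.
One optimal decomposition is:
Bags: B1 = {1, 5}  B2 = {3, 5}  B3 = {1, 2}  B4 = {0, 5}  B5 = {4, 5}  B6 = {0, 8}  B7 = {7, 8}  B8 = {4, 6}
Tree: B1–B2, B1–B3, B2–B4, B2–B5, B4–B6, B6–B7, B5–B8

Each bag holds 2 vertices, so the decomposition has width 1, which upper-bounds the treewidth. Any graph with an edge has treewidth ≥ 1, and G has the edge 5–1. The upper and lower bounds meet at 1, so that is the treewidth.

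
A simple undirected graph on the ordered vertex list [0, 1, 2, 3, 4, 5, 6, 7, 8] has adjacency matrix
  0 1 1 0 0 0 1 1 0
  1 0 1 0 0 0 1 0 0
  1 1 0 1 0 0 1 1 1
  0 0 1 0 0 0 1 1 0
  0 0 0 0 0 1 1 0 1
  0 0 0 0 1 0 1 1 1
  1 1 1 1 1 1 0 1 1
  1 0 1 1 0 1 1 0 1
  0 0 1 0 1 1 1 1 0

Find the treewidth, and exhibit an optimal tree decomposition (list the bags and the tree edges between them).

Every bag has size at most 4, so the width is 4 − 1 = 3 and tw(G) ≤ 3. For the lower bound, the 4 vertices {0, 1, 2, 6} are pairwise adjacent, and any tree decomposition puts a clique entirely inside one bag — forcing width ≥ 3. Therefore the treewidth is 3.

Treewidth 3.
One optimal decomposition is:
Bags: B1 = {2, 6, 7, 8}  B2 = {5, 6, 7, 8}  B3 = {4, 5, 6, 8}  B4 = {0, 2, 6, 7}  B5 = {0, 1, 2, 6}  B6 = {2, 3, 6, 7}
Tree: B1–B2, B2–B3, B1–B4, B4–B5, B1–B6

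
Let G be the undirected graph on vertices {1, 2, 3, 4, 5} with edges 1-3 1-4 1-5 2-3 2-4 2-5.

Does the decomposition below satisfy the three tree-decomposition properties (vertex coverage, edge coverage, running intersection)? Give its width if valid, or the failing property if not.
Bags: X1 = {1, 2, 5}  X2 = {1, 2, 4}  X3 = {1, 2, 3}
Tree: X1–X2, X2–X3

Yes; width 2.

Vertex coverage: the bags together contain {1, 2, 3, 4, 5}, the full vertex set. Edge coverage: each edge of G has both endpoints in at least one bag. Running intersection: for every vertex, the bags containing it form a connected subtree. All three properties hold, so this is a valid tree decomposition of width max|bag| − 1 = 2, and hence tw(G) ≤ 2.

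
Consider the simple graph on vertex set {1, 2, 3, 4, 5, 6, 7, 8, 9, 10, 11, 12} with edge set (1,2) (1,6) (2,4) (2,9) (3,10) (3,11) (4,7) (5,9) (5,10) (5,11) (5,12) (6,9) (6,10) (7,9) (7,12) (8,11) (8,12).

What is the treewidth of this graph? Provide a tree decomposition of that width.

Every bag has size at most 4, so the width is 4 − 1 = 3 and tw(G) ≤ 3. For the lower bound: the 4 vertex sets {1,2,4}, {6}, {9}, {5,7,10,12} are disjoint, each induces a connected subgraph, and every pair is joined by at least one edge of G. Contracting each set to a single vertex therefore yields K_{4} as a minor, and since treewidth is minor-monotone, tw(G) ≥ tw(K_{4}) = 3. Therefore the treewidth is 3.

Treewidth 3.
One such decomposition:
Bags: B1 = {1, 2, 4, 6}  B2 = {2, 4, 6, 9}  B3 = {4, 6, 7, 9}  B4 = {6, 7, 9, 10}  B5 = {5, 7, 9, 10}  B6 = {5, 7, 10, 12}  B7 = {3, 5, 10, 12}  B8 = {3, 5, 11, 12}  B9 = {3, 8, 11, 12}
Tree: B1–B2, B2–B3, B3–B4, B4–B5, B5–B6, B6–B7, B7–B8, B8–B9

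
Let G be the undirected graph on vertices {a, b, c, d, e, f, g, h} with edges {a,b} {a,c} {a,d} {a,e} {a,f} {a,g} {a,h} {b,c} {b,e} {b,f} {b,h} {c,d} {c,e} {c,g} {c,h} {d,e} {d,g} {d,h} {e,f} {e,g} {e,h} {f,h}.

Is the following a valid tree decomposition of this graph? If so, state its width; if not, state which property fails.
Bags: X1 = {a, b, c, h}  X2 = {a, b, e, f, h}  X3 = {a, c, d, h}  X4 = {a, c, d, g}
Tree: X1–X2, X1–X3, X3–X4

A tree decomposition must satisfy three properties: every vertex lies in some bag; for every edge, both endpoints lie together in some bag; and for every vertex, the bags containing it form a connected subtree. Here edge (e,c) lies in no bag, so the decomposition is invalid.

No — edge (e,c) lies in no bag.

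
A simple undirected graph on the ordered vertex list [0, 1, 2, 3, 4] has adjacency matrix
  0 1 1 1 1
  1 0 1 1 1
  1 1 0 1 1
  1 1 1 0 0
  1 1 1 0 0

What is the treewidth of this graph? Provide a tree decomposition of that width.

Treewidth 3.
One optimal decomposition is:
Bags: B1 = {0, 1, 2, 4}  B2 = {0, 1, 2, 3}
Tree: B1–B2

Every bag has size at most 4, so the width is 4 − 1 = 3 and tw(G) ≤ 3. On the other hand G contains the 4-clique {0, 1, 2, 3}. A clique must lie in a single bag of any decomposition, so no decomposition can have width below 3. The upper and lower bounds meet at 3, so that is the treewidth.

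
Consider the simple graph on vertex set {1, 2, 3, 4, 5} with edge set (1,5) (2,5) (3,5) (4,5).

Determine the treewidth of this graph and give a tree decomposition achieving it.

Every bag has size at most 2, so the width is 2 − 1 = 1 and tw(G) ≤ 1. Any graph with an edge has treewidth ≥ 1, and G has the edge 4–5. Therefore the treewidth is 1.

Treewidth 1.
Bags: B1 = {4, 5}  B2 = {1, 5}  B3 = {3, 5}  B4 = {2, 5}
Tree: B1–B2, B1–B3, B3–B4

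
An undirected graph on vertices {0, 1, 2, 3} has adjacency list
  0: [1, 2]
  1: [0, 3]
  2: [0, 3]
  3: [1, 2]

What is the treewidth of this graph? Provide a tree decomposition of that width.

Every bag has size at most 3, so the width is 3 − 1 = 2 and tw(G) ≤ 2. Since 3–1–0–2–3 is a cycle in G, G is not acyclic. Forests are exactly the graphs of treewidth ≤ 1, so tw(G) ≥ 2. The upper and lower bounds meet at 2, so that is the treewidth.

Treewidth 2.
One optimal decomposition is:
Bags: B1 = {0, 1, 3}  B2 = {0, 2, 3}
Tree: B1–B2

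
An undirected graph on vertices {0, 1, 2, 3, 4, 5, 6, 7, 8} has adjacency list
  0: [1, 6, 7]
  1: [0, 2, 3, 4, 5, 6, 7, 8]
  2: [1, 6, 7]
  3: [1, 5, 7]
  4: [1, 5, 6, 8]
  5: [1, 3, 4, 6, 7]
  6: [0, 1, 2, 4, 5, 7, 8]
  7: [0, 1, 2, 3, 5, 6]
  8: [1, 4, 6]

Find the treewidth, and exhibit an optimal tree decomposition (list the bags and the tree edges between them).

Treewidth 3.
Bags: B1 = {1, 5, 6, 7}  B2 = {1, 4, 5, 6}  B3 = {0, 1, 6, 7}  B4 = {1, 3, 5, 7}  B5 = {1, 2, 6, 7}  B6 = {1, 4, 6, 8}
Tree: B1–B2, B1–B3, B1–B4, B1–B5, B2–B6

Every bag has size at most 4, so the width is 4 − 1 = 3 and tw(G) ≤ 3. Conversely, {1, 3, 5, 7} is a clique of size 4, and the vertices of any clique must share a bag in every tree decomposition; so some bag has ≥ 4 vertices and tw(G) ≥ 3. The upper and lower bounds meet at 3, so that is the treewidth.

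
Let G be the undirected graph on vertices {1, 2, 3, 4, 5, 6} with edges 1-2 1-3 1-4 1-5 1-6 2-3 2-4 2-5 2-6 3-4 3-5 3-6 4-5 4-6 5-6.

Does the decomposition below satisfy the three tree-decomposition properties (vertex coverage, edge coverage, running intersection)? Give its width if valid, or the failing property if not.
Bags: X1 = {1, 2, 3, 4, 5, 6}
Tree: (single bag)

Yes; width 5.

Every vertex of G appears in some bag (union = {1, 2, 3, 4, 5, 6}); every edge is covered by a bag; and for each vertex v the set of bags containing v is connected in the bag tree. The decomposition is therefore valid. The largest bag has 6 vertices, so the width is 5.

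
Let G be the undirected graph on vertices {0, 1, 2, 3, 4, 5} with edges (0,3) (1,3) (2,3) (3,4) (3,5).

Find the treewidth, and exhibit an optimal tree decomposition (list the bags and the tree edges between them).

Treewidth 1.
One such decomposition:
Bags: B1 = {0, 3}  B2 = {3, 5}  B3 = {3, 4}  B4 = {1, 3}  B5 = {2, 3}
Tree: B1–B2, B1–B3, B2–B4, B1–B5

Every bag has size at most 2, so the width is 2 − 1 = 1 and tw(G) ≤ 1. G has an edge, so its treewidth is at least 1. Therefore the treewidth is 1.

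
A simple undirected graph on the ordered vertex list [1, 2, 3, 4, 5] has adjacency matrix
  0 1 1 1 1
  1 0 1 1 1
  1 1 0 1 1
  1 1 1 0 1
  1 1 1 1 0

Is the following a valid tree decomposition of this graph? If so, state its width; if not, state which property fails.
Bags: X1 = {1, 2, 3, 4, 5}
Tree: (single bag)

Yes; width 4.

Every vertex of G appears in some bag (union = {1, 2, 3, 4, 5}); every edge is covered by a bag; and for each vertex v the set of bags containing v is connected in the bag tree. The decomposition is therefore valid. The largest bag has 5 vertices, so the width is 4.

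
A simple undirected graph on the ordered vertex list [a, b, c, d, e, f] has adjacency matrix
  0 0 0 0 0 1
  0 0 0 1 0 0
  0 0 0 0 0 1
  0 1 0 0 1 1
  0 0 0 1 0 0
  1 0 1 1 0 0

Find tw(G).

1

A width-1 tree decomposition is:
Bags: B1 = {d, f}  B2 = {a, f}  B3 = {c, f}  B4 = {d, e}  B5 = {b, d}
Tree: B1–B2, B1–B3, B1–B4, B1–B5
Each bag holds 2 vertices, so the decomposition has width 1, which upper-bounds the treewidth. Any graph with an edge has treewidth ≥ 1, and G has the edge d–f. Combining the bounds, tw(G) = 1.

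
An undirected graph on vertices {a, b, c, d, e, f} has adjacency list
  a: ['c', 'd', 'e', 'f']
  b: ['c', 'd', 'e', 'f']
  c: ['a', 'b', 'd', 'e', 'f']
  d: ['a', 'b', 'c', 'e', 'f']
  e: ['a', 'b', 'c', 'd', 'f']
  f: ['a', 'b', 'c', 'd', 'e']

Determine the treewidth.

A width-4 tree decomposition is:
Bags: B1 = {a, c, d, e, f}  B2 = {b, c, d, e, f}
Tree: B1–B2
Every bag has size at most 5, so the width is 5 − 1 = 4 and tw(G) ≤ 4. On the other hand G contains the 5-clique {a, c, d, e, f}. A clique must lie in a single bag of any decomposition, so no decomposition can have width below 4. The upper and lower bounds meet at 4, so that is the treewidth.

4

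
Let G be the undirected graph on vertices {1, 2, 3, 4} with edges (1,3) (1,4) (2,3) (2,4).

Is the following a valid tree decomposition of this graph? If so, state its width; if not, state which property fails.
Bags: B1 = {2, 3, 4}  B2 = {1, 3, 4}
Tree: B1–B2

Vertex coverage: the bags together contain {1, 2, 3, 4}, the full vertex set. Edge coverage: each edge of G has both endpoints in at least one bag. Running intersection: for every vertex, the bags containing it form a connected subtree. All three properties hold, so this is a valid tree decomposition of width max|bag| − 1 = 2, and hence tw(G) ≤ 2.

Yes; width 2.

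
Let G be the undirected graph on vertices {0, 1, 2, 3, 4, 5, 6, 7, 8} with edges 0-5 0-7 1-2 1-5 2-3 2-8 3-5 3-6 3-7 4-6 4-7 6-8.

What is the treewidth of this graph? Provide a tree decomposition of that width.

Treewidth 3.
One optimal decomposition is:
Bags: B1 = {0, 1, 5, 7}  B2 = {1, 3, 5, 7}  B3 = {1, 2, 3, 7}  B4 = {2, 3, 4, 7}  B5 = {2, 3, 4, 6}  B6 = {2, 4, 6, 8}
Tree: B1–B2, B2–B3, B3–B4, B4–B5, B5–B6

The largest bag has 4 vertices, giving width 3; this decomposition certifies tw(G) ≤ 3. For the lower bound: the 4 vertex sets {0,1,5}, {7}, {3}, {2,4,6,8} are disjoint, each induces a connected subgraph, and every pair is joined by at least one edge of G. Contracting each set to a single vertex therefore yields K_{4} as a minor, and since treewidth is minor-monotone, tw(G) ≥ tw(K_{4}) = 3. The upper and lower bounds meet at 3, so that is the treewidth.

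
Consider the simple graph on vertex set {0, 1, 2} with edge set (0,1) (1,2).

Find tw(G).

A width-1 tree decomposition is:
Bags: B1 = {1, 2}  B2 = {0, 1}
Tree: B1–B2
Each bag holds 2 vertices, so the decomposition has width 1, which upper-bounds the treewidth. G has an edge, so its treewidth is at least 1. Hence tw(G) = 1 exactly.

1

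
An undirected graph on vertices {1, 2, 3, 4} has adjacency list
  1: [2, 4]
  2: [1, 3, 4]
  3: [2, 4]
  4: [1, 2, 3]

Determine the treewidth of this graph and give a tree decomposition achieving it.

Every bag has size at most 3, so the width is 3 − 1 = 2 and tw(G) ≤ 2. On the other hand G contains the 3-clique {1, 2, 4}. A clique must lie in a single bag of any decomposition, so no decomposition can have width below 2. Combining the bounds, tw(G) = 2.

Treewidth 2.
Bags: B1 = {1, 2, 4}  B2 = {2, 3, 4}
Tree: B1–B2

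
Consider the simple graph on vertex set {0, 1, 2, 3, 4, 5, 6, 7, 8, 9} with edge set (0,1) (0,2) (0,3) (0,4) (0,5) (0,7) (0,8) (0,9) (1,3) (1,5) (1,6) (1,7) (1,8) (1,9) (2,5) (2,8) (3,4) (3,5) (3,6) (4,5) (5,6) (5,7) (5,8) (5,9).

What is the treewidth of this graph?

A width-3 tree decomposition is:
Bags: B1 = {0, 1, 3, 5}  B2 = {0, 1, 5, 8}  B3 = {0, 1, 5, 7}  B4 = {0, 2, 5, 8}  B5 = {0, 1, 5, 9}  B6 = {1, 3, 5, 6}  B7 = {0, 3, 4, 5}
Tree: B1–B2, B1–B3, B2–B4, B3–B5, B1–B6, B1–B7
Every bag has size at most 4, so the width is 4 − 1 = 3 and tw(G) ≤ 3. Conversely, {0, 1, 5, 8} is a clique of size 4, and the vertices of any clique must share a bag in every tree decomposition; so some bag has ≥ 4 vertices and tw(G) ≥ 3. The upper and lower bounds meet at 3, so that is the treewidth.

3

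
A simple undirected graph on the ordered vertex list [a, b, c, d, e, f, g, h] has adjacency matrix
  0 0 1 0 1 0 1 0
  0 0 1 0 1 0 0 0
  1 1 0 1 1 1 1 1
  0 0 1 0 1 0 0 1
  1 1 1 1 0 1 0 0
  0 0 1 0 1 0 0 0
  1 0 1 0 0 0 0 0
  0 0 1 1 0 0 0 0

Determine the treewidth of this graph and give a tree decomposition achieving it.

The largest bag has 3 vertices, giving width 2; this decomposition certifies tw(G) ≤ 2. For the lower bound, the 3 vertices {a, c, g} are pairwise adjacent, and any tree decomposition puts a clique entirely inside one bag — forcing width ≥ 2. Hence tw(G) = 2 exactly.

Treewidth 2.
One such decomposition:
Bags: B1 = {a, c, e}  B2 = {c, d, e}  B3 = {c, d, h}  B4 = {c, e, f}  B5 = {b, c, e}  B6 = {a, c, g}
Tree: B1–B2, B2–B3, B1–B4, B2–B5, B1–B6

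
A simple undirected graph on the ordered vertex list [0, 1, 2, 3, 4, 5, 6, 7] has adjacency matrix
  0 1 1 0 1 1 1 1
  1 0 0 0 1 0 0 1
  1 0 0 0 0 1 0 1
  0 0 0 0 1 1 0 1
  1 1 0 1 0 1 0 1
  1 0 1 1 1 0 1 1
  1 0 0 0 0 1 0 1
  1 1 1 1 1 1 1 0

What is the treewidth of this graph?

A width-3 tree decomposition is:
Bags: B1 = {0, 4, 5, 7}  B2 = {0, 5, 6, 7}  B3 = {3, 4, 5, 7}  B4 = {0, 1, 4, 7}  B5 = {0, 2, 5, 7}
Tree: B1–B2, B1–B3, B1–B4, B2–B5
Every bag has size at most 4, so the width is 4 − 1 = 3 and tw(G) ≤ 3. On the other hand G contains the 4-clique {0, 1, 4, 7}. A clique must lie in a single bag of any decomposition, so no decomposition can have width below 3. Combining the bounds, tw(G) = 3.

3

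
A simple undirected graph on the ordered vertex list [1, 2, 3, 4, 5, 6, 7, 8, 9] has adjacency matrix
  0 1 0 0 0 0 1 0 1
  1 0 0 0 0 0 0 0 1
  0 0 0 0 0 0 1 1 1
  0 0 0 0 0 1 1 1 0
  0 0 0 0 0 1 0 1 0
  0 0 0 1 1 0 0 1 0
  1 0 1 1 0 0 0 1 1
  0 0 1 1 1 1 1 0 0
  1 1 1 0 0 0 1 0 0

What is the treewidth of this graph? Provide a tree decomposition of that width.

Each bag holds 3 vertices, so the decomposition has width 2, which upper-bounds the treewidth. For the lower bound, the 3 vertices {1, 2, 9} are pairwise adjacent, and any tree decomposition puts a clique entirely inside one bag — forcing width ≥ 2. Hence tw(G) = 2 exactly.

Treewidth 2.
One optimal decomposition is:
Bags: B1 = {3, 7, 8}  B2 = {4, 7, 8}  B3 = {3, 7, 9}  B4 = {1, 7, 9}  B5 = {4, 6, 8}  B6 = {5, 6, 8}  B7 = {1, 2, 9}
Tree: B1–B2, B1–B3, B3–B4, B2–B5, B5–B6, B4–B7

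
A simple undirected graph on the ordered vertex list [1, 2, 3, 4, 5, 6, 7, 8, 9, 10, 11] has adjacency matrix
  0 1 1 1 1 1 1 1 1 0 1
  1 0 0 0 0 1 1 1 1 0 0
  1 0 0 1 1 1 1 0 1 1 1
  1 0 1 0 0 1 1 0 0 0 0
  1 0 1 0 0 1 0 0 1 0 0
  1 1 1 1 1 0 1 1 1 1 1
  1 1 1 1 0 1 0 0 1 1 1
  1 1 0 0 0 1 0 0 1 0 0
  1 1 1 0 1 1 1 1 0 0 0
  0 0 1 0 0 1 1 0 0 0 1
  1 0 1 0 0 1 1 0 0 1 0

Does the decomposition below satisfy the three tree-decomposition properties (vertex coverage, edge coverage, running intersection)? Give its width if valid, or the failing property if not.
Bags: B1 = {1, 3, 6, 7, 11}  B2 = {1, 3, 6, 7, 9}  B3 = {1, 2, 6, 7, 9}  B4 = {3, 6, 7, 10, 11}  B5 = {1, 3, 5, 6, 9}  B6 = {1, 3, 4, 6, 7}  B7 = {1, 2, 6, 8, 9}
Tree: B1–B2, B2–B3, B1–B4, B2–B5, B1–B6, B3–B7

Every vertex of G appears in some bag (union = {1, 2, 3, 4, 5, 6, 7, 8, 9, 10, 11}); every edge is covered by a bag; and for each vertex v the set of bags containing v is connected in the bag tree. The decomposition is therefore valid. The largest bag has 5 vertices, so the width is 4.

Yes; width 4.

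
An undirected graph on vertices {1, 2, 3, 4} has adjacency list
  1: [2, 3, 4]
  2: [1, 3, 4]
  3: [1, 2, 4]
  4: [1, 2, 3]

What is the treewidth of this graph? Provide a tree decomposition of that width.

Treewidth 3.
Bags: B1 = {1, 2, 3, 4}
Tree: (single bag)

A single bag containing all 4 vertices is trivially a valid decomposition of width 3. On the other hand G contains the 4-clique {1, 2, 3, 4}. A clique must lie in a single bag of any decomposition, so no decomposition can have width below 3. Hence tw(G) = 3 exactly.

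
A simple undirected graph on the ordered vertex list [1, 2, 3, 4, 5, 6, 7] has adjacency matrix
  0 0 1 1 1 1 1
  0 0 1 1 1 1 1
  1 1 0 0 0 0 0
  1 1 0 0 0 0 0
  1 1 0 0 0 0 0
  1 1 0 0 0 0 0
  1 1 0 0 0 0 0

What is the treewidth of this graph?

A width-2 tree decomposition is:
Bags: B1 = {1, 2, 4}  B2 = {1, 2, 6}  B3 = {1, 2, 7}  B4 = {1, 2, 5}  B5 = {1, 2, 3}
Tree: B1–B2, B2–B3, B3–B4, B4–B5
The largest bag has 3 vertices, giving width 2; this decomposition certifies tw(G) ≤ 2. Since 1–4–2–6–1 is a cycle in G, G is not acyclic. Forests are exactly the graphs of treewidth ≤ 1, so tw(G) ≥ 2. Combining the bounds, tw(G) = 2.

2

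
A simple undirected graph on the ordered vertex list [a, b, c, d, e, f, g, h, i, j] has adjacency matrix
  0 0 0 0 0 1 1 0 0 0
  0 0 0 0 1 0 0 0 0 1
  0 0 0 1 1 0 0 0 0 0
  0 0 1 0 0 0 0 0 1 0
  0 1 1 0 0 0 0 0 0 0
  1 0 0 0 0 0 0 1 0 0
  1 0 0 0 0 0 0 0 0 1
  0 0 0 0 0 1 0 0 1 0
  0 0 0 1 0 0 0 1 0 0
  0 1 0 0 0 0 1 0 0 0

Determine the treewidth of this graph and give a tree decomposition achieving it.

Each bag holds 3 vertices, so the decomposition has width 2, which upper-bounds the treewidth. The edges g–a–f–h–i–d–c–e–b–j–g form a cycle, so G is not a tree and its treewidth is at least 2. The upper and lower bounds meet at 2, so that is the treewidth.

Treewidth 2.
Bags: B1 = {a, f, g}  B2 = {f, g, h}  B3 = {g, h, i}  B4 = {d, g, i}  B5 = {c, d, g}  B6 = {c, e, g}  B7 = {b, e, g}  B8 = {b, g, j}
Tree: B1–B2, B2–B3, B3–B4, B4–B5, B5–B6, B6–B7, B7–B8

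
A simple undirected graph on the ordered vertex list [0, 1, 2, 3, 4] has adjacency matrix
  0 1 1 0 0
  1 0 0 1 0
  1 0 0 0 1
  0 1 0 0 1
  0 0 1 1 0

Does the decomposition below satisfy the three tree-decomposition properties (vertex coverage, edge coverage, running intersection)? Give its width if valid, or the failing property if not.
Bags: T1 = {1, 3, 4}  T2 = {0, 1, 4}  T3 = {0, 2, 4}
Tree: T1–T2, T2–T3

Yes; width 2.

Vertex coverage: the bags together contain {0, 1, 2, 3, 4}, the full vertex set. Edge coverage: each edge of G has both endpoints in at least one bag. Running intersection: for every vertex, the bags containing it form a connected subtree. All three properties hold, so this is a valid tree decomposition of width max|bag| − 1 = 2, and hence tw(G) ≤ 2.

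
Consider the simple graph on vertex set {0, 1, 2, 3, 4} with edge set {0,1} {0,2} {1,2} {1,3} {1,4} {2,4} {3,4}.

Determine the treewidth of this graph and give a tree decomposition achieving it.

Each bag holds 3 vertices, so the decomposition has width 2, which upper-bounds the treewidth. On the other hand G contains the 3-clique {0, 1, 2}. A clique must lie in a single bag of any decomposition, so no decomposition can have width below 2. Combining the bounds, tw(G) = 2.

Treewidth 2.
Bags: B1 = {1, 3, 4}  B2 = {1, 2, 4}  B3 = {0, 1, 2}
Tree: B1–B2, B2–B3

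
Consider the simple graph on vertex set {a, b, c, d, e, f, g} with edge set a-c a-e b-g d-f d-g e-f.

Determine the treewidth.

1

A width-1 tree decomposition is:
Bags: B1 = {a, c}  B2 = {a, e}  B3 = {e, f}  B4 = {d, f}  B5 = {d, g}  B6 = {b, g}
Tree: B1–B2, B2–B3, B3–B4, B4–B5, B5–B6
Every bag has size at most 2, so the width is 2 − 1 = 1 and tw(G) ≤ 1. Since G has at least one edge (e.g. c–a), it is not an edgeless graph, so tw(G) ≥ 1. Hence tw(G) = 1 exactly.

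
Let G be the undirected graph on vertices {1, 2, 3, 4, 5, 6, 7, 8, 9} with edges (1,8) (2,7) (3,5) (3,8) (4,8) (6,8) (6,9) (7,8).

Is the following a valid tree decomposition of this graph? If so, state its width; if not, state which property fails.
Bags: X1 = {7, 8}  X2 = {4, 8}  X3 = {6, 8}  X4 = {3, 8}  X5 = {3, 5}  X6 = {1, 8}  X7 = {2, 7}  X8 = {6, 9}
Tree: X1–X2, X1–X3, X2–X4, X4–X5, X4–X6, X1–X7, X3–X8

Vertex coverage: the bags together contain {1, 2, 3, 4, 5, 6, 7, 8, 9}, the full vertex set. Edge coverage: each edge of G has both endpoints in at least one bag. Running intersection: for every vertex, the bags containing it form a connected subtree. All three properties hold, so this is a valid tree decomposition of width max|bag| − 1 = 1, and hence tw(G) ≤ 1.

Yes; width 1.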